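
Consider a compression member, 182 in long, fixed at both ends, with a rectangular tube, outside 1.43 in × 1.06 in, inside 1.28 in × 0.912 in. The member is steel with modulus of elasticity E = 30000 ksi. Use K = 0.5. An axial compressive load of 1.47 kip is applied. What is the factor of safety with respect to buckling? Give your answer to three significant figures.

Weak-axis I_min = (h_o·b_o³ − h_i·b_i³)/12 with b_o = 1.06, b_i = 0.9120 in (shorter outer/inner sides).
I_min = (1.43×1.06³ − 1.280×0.9120³)/12 = 6.102×10^-2 in⁴
Effective length L_e = K·L = 0.5 × 182 = 91.00 in
P_cr = π²EI / L_e² = π² × 30000×10³ × 6.102×10^-2 / 91.00² = 2.182×10^3 lb
Factor of safety n = P_cr / P = 2.1817 / 1.47 = 1.48

n ≈ 1.48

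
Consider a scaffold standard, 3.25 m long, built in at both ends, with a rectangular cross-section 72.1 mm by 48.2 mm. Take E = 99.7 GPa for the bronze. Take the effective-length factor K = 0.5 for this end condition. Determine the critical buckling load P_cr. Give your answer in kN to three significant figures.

P_cr ≈ 251 kN

Buckling occurs about the weak axis: I_min = h·b³/12 with b = 48.2 mm (the shorter side).
I_min = 72.1×48.2³/12 = 6.728×10^5 mm⁴
I = 6.728×10^5 mm⁴ = 6.728×10^-7 m⁴
Effective length L_e = K·L = 0.5 × 3.25 = 1.625 m
P_cr = π²EI / L_e² = π² × 99.7×10⁹ × 6.728×10^-7 / 1.625² = 2.507×10^5 N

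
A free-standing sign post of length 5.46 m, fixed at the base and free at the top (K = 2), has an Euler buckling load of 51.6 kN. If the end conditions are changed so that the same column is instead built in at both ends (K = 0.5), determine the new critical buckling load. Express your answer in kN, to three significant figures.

P_cr ∝ 1/K², so P_cr,new = P_cr,old × (K_old/K_new)² = 51.6 × (2/0.5)²
= 51.6 × 16.00 = 826 kN

P_cr ≈ 826 kN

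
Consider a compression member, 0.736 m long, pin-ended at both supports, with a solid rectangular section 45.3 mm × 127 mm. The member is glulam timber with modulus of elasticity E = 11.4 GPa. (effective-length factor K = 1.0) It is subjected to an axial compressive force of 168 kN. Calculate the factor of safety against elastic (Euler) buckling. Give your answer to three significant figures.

Buckling occurs about the weak axis: I_min = h·b³/12 with b = 45.3 mm (the shorter side).
I_min = 127×45.3³/12 = 9.838×10^5 mm⁴
I = 9.838×10^5 mm⁴ = 9.838×10^-7 m⁴
Effective length L_e = K·L = 1 × 0.736 = 0.7360 m
P_cr = π²EI / L_e² = π² × 11.4×10⁹ × 9.838×10^-7 / 0.7360² = 2.043×10^5 N
Factor of safety n = P_cr / P = 204.35 / 168 = 1.22

n ≈ 1.22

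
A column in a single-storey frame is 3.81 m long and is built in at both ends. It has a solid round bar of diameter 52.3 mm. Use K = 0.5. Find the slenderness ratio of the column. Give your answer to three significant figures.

λ ≈ 146

For a solid circle r = d/4 = 52.3/4 = 13.08 mm
L_e = K·L = 0.5 × 3.81 m = 1.905 m = 1905.0 mm
λ = L_e / r_min = 1905.0 / 13.08 = 146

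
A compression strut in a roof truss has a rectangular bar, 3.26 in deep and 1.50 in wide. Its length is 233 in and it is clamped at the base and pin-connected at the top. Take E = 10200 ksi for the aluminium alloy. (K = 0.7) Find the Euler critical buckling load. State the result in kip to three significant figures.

Buckling occurs about the weak axis: I_min = h·b³/12 with b = 1.50 in (the shorter side).
I_min = 3.26×1.50³/12 = 0.9169 in⁴
Effective length L_e = K·L = 0.7 × 233 = 163.1 in
P_cr = π²EI / L_e² = π² × 10200×10³ × 0.9169 / 163.1² = 3.470×10^3 lb

P_cr ≈ 3.47 kip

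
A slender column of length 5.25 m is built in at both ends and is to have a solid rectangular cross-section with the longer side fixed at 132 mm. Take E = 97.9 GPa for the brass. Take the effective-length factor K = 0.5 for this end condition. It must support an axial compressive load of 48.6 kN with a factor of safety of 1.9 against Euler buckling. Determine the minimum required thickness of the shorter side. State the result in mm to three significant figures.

b ≈ 39.1 mm

Required P_cr = n·P = 1.9 × 48.6 = 92.34 kN
L_e = K·L = 0.5 × 5.25 = 2.625 m
Required I = P_cr·L_e²/(π²E) = 9.234×10^4 × 2.625² / (π² × 9.79×10^10) = 6.585×10^-7 m⁴
I_req = 6.585×10^5 mm⁴
Rectangle, weak axis: I_min = h·b³/12 with h = 132 mm fixed  ⇒  b = (12I/h)^(1/3) = 39.1 mm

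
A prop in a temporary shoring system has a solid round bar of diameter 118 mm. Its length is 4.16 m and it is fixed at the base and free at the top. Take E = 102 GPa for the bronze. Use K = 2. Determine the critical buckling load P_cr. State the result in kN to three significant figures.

P_cr ≈ 138 kN

I = πd⁴/64 = π×118⁴/64 = 9.517×10^6 mm⁴
I = 9.517×10^6 mm⁴ = 9.517×10^-6 m⁴
Effective length L_e = K·L = 2 × 4.16 = 8.320 m
P_cr = π²EI / L_e² = π² × 102×10⁹ × 9.517×10^-6 / 8.320² = 1.384×10^5 N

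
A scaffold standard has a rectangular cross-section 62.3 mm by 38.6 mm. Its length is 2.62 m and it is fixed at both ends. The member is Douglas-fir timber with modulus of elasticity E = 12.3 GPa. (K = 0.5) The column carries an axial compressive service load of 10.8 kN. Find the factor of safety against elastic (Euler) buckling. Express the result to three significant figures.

n ≈ 1.96

Buckling occurs about the weak axis: I_min = h·b³/12 with b = 38.6 mm (the shorter side).
I_min = 62.3×38.6³/12 = 2.986×10^5 mm⁴
I = 2.986×10^5 mm⁴ = 2.986×10^-7 m⁴
Effective length L_e = K·L = 0.5 × 2.62 = 1.310 m
P_cr = π²EI / L_e² = π² × 12.3×10⁹ × 2.986×10^-7 / 1.310² = 2.112×10^4 N
Factor of safety n = P_cr / P = 21.122 / 10.8 = 1.96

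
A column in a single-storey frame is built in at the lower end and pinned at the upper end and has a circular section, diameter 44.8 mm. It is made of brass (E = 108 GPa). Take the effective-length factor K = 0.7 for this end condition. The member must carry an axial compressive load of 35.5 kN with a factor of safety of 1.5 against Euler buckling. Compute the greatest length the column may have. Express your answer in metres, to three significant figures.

I = πd⁴/64 = π×44.8⁴/64 = 1.977×10^5 mm⁴
I = 1.977×10^-7 m⁴
Required critical load P_cr = n·P = 1.5 × 35.5 = 53.25 kN = 5.325×10^4 N
From P_cr = π²EI/(K·L)²:  L = (1/K)·√(π²EI/P_cr) = (1/0.7)·√(π²×1.08×10^11×1.977×10^-7/5.325×10^4)
L = 2.84 m

L_max ≈ 2.84 m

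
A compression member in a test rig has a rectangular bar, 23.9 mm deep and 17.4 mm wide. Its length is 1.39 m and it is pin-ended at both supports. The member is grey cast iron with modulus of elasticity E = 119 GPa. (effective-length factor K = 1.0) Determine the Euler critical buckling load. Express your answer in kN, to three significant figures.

Buckling occurs about the weak axis: I_min = h·b³/12 with b = 17.4 mm (the shorter side).
I_min = 23.9×17.4³/12 = 1.049×10^4 mm⁴
I = 1.049×10^4 mm⁴ = 1.049×10^-8 m⁴
Effective length L_e = K·L = 1 × 1.39 = 1.390 m
P_cr = π²EI / L_e² = π² × 119×10⁹ × 1.049×10^-8 / 1.390² = 6.378×10^3 N

P_cr ≈ 6.38 kN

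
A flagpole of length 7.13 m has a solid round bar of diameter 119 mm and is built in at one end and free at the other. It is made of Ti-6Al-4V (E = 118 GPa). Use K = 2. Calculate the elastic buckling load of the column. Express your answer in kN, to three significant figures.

P_cr ≈ 56.4 kN

I = πd⁴/64 = π×119⁴/64 = 9.844×10^6 mm⁴
I = 9.844×10^6 mm⁴ = 9.844×10^-6 m⁴
Effective length L_e = K·L = 2 × 7.13 = 14.26 m
P_cr = π²EI / L_e² = π² × 118×10⁹ × 9.844×10^-6 / 14.26² = 5.638×10^4 N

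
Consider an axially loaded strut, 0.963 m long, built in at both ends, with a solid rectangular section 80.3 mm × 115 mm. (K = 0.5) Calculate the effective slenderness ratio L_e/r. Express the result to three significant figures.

λ ≈ 20.8

Buckling occurs about the weak axis: I_min = h·b³/12 with b = 80.3 mm (the shorter side).
I_min = 115×80.3³/12 = 4.962×10^6 mm⁴
A = 9.235×10^3 mm²;  r_min = √(I/A) = √(4.962×10^6/9.235×10^3) = 23.18 mm
L_e = K·L = 0.5 × 0.963 m = 0.4815 m = 481.50 mm
λ = L_e / r_min = 481.50 / 23.18 = 20.8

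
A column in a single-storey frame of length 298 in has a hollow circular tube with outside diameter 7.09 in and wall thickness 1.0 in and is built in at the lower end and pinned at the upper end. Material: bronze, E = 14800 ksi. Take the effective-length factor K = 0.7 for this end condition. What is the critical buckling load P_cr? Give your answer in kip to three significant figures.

P_cr ≈ 306 kip

Inner diameter d_i = 7.09 − 2×1.0 = 5.090 in
I = π(d_o⁴ − d_i⁴)/64 = π(7.09⁴ − 5.090⁴)/64 = 91.09 in⁴
Effective length L_e = K·L = 0.7 × 298 = 208.6 in
P_cr = π²EI / L_e² = π² × 14800×10³ × 91.09 / 208.6² = 3.058×10^5 lb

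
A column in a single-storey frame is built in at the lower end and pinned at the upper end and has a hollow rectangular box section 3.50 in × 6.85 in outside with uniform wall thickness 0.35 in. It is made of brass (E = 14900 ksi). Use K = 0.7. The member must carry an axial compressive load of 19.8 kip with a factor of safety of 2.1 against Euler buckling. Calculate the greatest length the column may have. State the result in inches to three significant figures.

L_max ≈ 309 in

Inner dimensions: h_i = 6.85 − 2×0.35 = 6.150 in, b_i = 3.50 − 2×0.35 = 2.800 in
Weak-axis I_min = (h_o·b_o³ − h_i·b_i³)/12 with b_o = 3.50, b_i = 2.800 in (shorter outer/inner sides).
I_min = (6.85×3.50³ − 6.150×2.800³)/12 = 13.22 in⁴
Required critical load P_cr = n·P = 2.1 × 19.8 = 41.58 kip = 4.158×10^4 lb
From P_cr = π²EI/(K·L)²:  L = (1/K)·√(π²EI/P_cr) = (1/0.7)·√(π²×1.49×10^7×13.22/4.158×10^4)
L = 309 in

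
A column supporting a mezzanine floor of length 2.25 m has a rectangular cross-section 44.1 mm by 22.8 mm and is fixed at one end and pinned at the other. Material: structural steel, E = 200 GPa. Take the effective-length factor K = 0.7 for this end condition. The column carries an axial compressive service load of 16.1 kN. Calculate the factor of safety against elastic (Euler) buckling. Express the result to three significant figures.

Buckling occurs about the weak axis: I_min = h·b³/12 with b = 22.8 mm (the shorter side).
I_min = 44.1×22.8³/12 = 4.356×10^4 mm⁴
I = 4.356×10^4 mm⁴ = 4.356×10^-8 m⁴
Effective length L_e = K·L = 0.7 × 2.25 = 1.575 m
P_cr = π²EI / L_e² = π² × 200×10⁹ × 4.356×10^-8 / 1.575² = 3.466×10^4 N
Factor of safety n = P_cr / P = 34.660 / 16.1 = 2.15

n ≈ 2.15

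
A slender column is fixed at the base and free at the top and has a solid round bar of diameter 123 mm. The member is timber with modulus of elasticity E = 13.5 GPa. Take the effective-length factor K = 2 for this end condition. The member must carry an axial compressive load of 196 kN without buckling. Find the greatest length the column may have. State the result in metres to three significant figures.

I = πd⁴/64 = π×123⁴/64 = 1.124×10^7 mm⁴
I = 1.124×10^-5 m⁴
At the buckling limit P_cr = P = 1.960×10^5 N
From P_cr = π²EI/(K·L)²:  L = (1/K)·√(π²EI/P_cr) = (1/2)·√(π²×1.35×10^10×1.124×10^-5/1.960×10^5)
L = 1.38 m

L_max ≈ 1.38 m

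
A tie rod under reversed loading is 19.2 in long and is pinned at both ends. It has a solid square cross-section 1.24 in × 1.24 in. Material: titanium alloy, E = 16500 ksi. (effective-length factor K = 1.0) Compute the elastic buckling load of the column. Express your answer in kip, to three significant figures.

I = a⁴/12 = 1.24⁴/12 = 0.1970 in⁴
Effective length L_e = K·L = 1 × 19.2 = 19.20 in
P_cr = π²EI / L_e² = π² × 16500×10³ × 0.1970 / 19.20² = 8.703×10^4 lb

P_cr ≈ 87.0 kip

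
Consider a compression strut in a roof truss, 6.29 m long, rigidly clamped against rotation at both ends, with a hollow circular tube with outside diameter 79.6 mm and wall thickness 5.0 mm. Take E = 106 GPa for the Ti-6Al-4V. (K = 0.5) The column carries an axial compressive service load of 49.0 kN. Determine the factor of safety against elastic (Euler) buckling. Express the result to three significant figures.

Inner diameter d_i = 79.6 − 2×5.0 = 69.60 mm
I = π(d_o⁴ − d_i⁴)/64 = π(79.6⁴ − 69.60⁴)/64 = 8.188×10^5 mm⁴
I = 8.188×10^5 mm⁴ = 8.188×10^-7 m⁴
Effective length L_e = K·L = 0.5 × 6.29 = 3.145 m
P_cr = π²EI / L_e² = π² × 106×10⁹ × 8.188×10^-7 / 3.145² = 8.661×10^4 N
Factor of safety n = P_cr / P = 86.608 / 49.0 = 1.77

n ≈ 1.77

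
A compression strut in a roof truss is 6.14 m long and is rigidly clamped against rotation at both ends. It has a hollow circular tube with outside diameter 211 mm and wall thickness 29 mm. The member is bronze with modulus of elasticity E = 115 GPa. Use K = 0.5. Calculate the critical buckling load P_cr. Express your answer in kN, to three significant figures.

Inner diameter d_i = 211 − 2×29 = 153.0 mm
I = π(d_o⁴ − d_i⁴)/64 = π(211⁴ − 153.0⁴)/64 = 7.040×10^7 mm⁴
I = 7.040×10^7 mm⁴ = 7.040×10^-5 m⁴
Effective length L_e = K·L = 0.5 × 6.14 = 3.070 m
P_cr = π²EI / L_e² = π² × 115×10⁹ × 7.040×10^-5 / 3.070² = 8.478×10^6 N

P_cr ≈ 8480 kN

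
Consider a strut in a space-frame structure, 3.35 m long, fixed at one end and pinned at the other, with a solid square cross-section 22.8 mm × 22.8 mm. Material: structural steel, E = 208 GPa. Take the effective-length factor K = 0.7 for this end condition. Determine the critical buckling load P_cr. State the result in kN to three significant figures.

I = a⁴/12 = 22.8⁴/12 = 2.252×10^4 mm⁴
I = 2.252×10^4 mm⁴ = 2.252×10^-8 m⁴
Effective length L_e = K·L = 0.7 × 3.35 = 2.345 m
P_cr = π²EI / L_e² = π² × 208×10⁹ × 2.252×10^-8 / 2.345² = 8.407×10^3 N

P_cr ≈ 8.41 kN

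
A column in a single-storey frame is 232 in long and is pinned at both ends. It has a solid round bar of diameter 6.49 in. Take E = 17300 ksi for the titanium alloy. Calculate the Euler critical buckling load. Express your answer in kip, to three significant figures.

I = πd⁴/64 = π×6.49⁴/64 = 87.09 in⁴
Effective length L_e = K·L = 1 × 232 = 232.0 in
P_cr = π²EI / L_e² = π² × 17300×10³ × 87.09 / 232.0² = 2.763×10^5 lb

P_cr ≈ 276 kip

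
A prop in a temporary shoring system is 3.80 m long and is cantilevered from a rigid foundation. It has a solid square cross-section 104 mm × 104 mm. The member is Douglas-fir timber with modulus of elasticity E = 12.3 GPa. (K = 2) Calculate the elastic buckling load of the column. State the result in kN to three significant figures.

P_cr ≈ 20.5 kN

I = a⁴/12 = 104⁴/12 = 9.749×10^6 mm⁴
I = 9.749×10^6 mm⁴ = 9.749×10^-6 m⁴
Effective length L_e = K·L = 2 × 3.80 = 7.600 m
P_cr = π²EI / L_e² = π² × 12.3×10⁹ × 9.749×10^-6 / 7.600² = 2.049×10^4 N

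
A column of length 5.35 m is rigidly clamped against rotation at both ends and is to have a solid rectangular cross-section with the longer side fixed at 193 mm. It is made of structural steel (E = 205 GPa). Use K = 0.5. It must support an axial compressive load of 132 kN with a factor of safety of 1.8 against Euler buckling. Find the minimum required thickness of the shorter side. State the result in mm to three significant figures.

Required P_cr = n·P = 1.8 × 132 = 237.6 kN
L_e = K·L = 0.5 × 5.35 = 2.675 m
Required I = P_cr·L_e²/(π²E) = 2.376×10^5 × 2.675² / (π² × 2.05×10^11) = 8.403×10^-7 m⁴
I_req = 8.403×10^5 mm⁴
Rectangle, weak axis: I_min = h·b³/12 with h = 193 mm fixed  ⇒  b = (12I/h)^(1/3) = 37.4 mm

b ≈ 37.4 mm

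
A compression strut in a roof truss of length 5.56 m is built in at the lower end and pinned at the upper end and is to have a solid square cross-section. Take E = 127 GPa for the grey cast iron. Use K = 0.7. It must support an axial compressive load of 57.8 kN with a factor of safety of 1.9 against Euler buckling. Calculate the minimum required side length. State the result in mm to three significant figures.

Required P_cr = n·P = 1.9 × 57.8 = 109.8 kN
L_e = K·L = 0.7 × 5.56 = 3.892 m
Required I = P_cr·L_e²/(π²E) = 1.098×10^5 × 3.892² / (π² × 1.27×10^11) = 1.327×10^-6 m⁴
I_req = 1.327×10^6 mm⁴
Solid square: I = a⁴/12  ⇒  a = (12I)^(1/4) = (12×1.327×10^6)^(1/4) = 63.2 mm

a ≈ 63.2 mm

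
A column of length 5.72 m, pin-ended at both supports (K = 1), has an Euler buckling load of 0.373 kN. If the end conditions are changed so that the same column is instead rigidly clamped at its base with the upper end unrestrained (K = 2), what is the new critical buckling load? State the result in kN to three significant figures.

P_cr ≈ 0.0932 kN

P_cr ∝ 1/K², so P_cr,new = P_cr,old × (K_old/K_new)² = 0.373 × (1/2)²
= 0.373 × 0.2500 = 0.0932 kN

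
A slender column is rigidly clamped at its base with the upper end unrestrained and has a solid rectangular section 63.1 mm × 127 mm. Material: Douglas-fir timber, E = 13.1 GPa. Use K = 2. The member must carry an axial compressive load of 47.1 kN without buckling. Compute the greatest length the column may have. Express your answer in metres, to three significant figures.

Buckling occurs about the weak axis: I_min = h·b³/12 with b = 63.1 mm (the shorter side).
I_min = 127×63.1³/12 = 2.659×10^6 mm⁴
I = 2.659×10^-6 m⁴
At the buckling limit P_cr = P = 4.710×10^4 N
From P_cr = π²EI/(K·L)²:  L = (1/K)·√(π²EI/P_cr) = (1/2)·√(π²×1.31×10^10×2.659×10^-6/4.710×10^4)
L = 1.35 m

L_max ≈ 1.35 m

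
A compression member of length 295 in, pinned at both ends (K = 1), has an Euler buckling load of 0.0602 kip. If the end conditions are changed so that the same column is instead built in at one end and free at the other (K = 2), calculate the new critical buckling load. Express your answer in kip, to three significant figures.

P_cr ≈ 0.0150 kip

P_cr ∝ 1/K², so P_cr,new = P_cr,old × (K_old/K_new)² = 0.0602 × (1/2)²
= 0.0602 × 0.2500 = 0.0150 kip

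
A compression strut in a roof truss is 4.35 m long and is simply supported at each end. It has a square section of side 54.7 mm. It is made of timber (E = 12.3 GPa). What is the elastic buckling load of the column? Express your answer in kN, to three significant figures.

P_cr ≈ 4.79 kN

I = a⁴/12 = 54.7⁴/12 = 7.461×10^5 mm⁴
I = 7.461×10^5 mm⁴ = 7.461×10^-7 m⁴
Effective length L_e = K·L = 1 × 4.35 = 4.350 m
P_cr = π²EI / L_e² = π² × 12.3×10⁹ × 7.461×10^-7 / 4.350² = 4.786×10^3 N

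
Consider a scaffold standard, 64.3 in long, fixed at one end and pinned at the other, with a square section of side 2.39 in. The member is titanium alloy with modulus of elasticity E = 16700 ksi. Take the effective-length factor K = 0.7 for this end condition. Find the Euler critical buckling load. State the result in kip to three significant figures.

I = a⁴/12 = 2.39⁴/12 = 2.719 in⁴
Effective length L_e = K·L = 0.7 × 64.3 = 45.01 in
P_cr = π²EI / L_e² = π² × 16700×10³ × 2.719 / 45.01² = 2.212×10^5 lb

P_cr ≈ 221 kip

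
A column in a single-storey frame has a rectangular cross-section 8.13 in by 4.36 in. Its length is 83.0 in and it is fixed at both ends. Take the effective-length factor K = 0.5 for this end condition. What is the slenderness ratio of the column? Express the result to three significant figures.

For a rectangle r_min = b/√12 = 4.36/√12 = 1.259 in
L_e = K·L = 0.5 × 83.0 = 41.50 in
λ = L_e / r_min = 41.500 / 1.259 = 33.0

λ ≈ 33.0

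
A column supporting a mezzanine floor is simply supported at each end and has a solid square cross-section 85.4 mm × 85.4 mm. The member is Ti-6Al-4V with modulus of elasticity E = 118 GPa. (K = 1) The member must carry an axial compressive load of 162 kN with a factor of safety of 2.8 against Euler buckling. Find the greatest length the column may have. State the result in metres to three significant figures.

L_max ≈ 3.37 m

I = a⁴/12 = 85.4⁴/12 = 4.433×10^6 mm⁴
I = 4.433×10^-6 m⁴
Required critical load P_cr = n·P = 2.8 × 162 = 453.6 kN = 4.536×10^5 N
From P_cr = π²EI/(K·L)²:  L = (1/K)·√(π²EI/P_cr) = (1/1)·√(π²×1.18×10^11×4.433×10^-6/4.536×10^5)
L = 3.37 m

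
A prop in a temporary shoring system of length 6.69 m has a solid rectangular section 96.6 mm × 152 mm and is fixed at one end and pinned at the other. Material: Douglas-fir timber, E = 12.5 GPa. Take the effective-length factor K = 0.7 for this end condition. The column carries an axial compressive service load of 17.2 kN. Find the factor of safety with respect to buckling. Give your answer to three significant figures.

n ≈ 3.73

Buckling occurs about the weak axis: I_min = h·b³/12 with b = 96.6 mm (the shorter side).
I_min = 152×96.6³/12 = 1.142×10^7 mm⁴
I = 1.142×10^7 mm⁴ = 1.142×10^-5 m⁴
Effective length L_e = K·L = 0.7 × 6.69 = 4.683 m
P_cr = π²EI / L_e² = π² × 12.5×10⁹ × 1.142×10^-5 / 4.683² = 6.423×10^4 N
Factor of safety n = P_cr / P = 64.233 / 17.2 = 3.73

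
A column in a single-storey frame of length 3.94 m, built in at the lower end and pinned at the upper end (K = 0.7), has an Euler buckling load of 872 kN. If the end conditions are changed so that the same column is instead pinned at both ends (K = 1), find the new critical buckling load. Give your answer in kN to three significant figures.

P_cr ≈ 427 kN

P_cr ∝ 1/K², so P_cr,new = P_cr,old × (K_old/K_new)² = 872 × (0.7/1)²
= 872 × 0.4900 = 427 kN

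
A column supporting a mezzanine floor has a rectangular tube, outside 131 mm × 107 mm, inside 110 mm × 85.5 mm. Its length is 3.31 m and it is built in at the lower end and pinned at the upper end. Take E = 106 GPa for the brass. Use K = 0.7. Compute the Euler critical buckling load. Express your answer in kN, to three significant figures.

P_cr ≈ 1490 kN

Weak-axis I_min = (h_o·b_o³ − h_i·b_i³)/12 with b_o = 107, b_i = 85.50 mm (shorter outer/inner sides).
I_min = (131×107³ − 110.0×85.50³)/12 = 7.644×10^6 mm⁴
I = 7.644×10^6 mm⁴ = 7.644×10^-6 m⁴
Effective length L_e = K·L = 0.7 × 3.31 = 2.317 m
P_cr = π²EI / L_e² = π² × 106×10⁹ × 7.644×10^-6 / 2.317² = 1.490×10^6 N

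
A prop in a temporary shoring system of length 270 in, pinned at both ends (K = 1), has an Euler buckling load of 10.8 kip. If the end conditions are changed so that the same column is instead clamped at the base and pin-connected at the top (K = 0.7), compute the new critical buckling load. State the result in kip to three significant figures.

P_cr ≈ 22.0 kip

P_cr ∝ 1/K², so P_cr,new = P_cr,old × (K_old/K_new)² = 10.8 × (1/0.7)²
= 10.8 × 2.041 = 22.0 kip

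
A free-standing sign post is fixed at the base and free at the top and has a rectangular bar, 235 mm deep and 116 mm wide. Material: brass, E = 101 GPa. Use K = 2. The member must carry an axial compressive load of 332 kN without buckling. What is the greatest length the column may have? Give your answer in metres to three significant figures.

L_max ≈ 4.79 m

Buckling occurs about the weak axis: I_min = h·b³/12 with b = 116 mm (the shorter side).
I_min = 235×116³/12 = 3.057×10^7 mm⁴
I = 3.057×10^-5 m⁴
At the buckling limit P_cr = P = 3.320×10^5 N
From P_cr = π²EI/(K·L)²:  L = (1/K)·√(π²EI/P_cr) = (1/2)·√(π²×1.01×10^11×3.057×10^-5/3.320×10^5)
L = 4.79 m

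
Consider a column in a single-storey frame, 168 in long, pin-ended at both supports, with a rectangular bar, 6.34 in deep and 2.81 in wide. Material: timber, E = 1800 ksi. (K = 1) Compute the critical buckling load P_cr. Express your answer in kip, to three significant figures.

P_cr ≈ 7.38 kip

Buckling occurs about the weak axis: I_min = h·b³/12 with b = 2.81 in (the shorter side).
I_min = 6.34×2.81³/12 = 11.72 in⁴
Effective length L_e = K·L = 1 × 168 = 168.0 in
P_cr = π²EI / L_e² = π² × 1800×10³ × 11.72 / 168.0² = 7.379×10^3 lb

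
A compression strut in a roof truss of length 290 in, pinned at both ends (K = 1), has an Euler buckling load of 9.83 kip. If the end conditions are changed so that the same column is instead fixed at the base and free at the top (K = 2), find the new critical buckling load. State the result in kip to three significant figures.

P_cr ∝ 1/K², so P_cr,new = P_cr,old × (K_old/K_new)² = 9.83 × (1/2)²
= 9.83 × 0.2500 = 2.46 kip

P_cr ≈ 2.46 kip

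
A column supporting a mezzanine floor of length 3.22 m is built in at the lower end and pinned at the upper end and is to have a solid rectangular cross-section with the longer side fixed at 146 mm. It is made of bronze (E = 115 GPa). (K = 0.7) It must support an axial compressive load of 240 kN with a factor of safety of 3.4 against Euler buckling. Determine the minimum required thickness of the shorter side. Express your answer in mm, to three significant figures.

Required P_cr = n·P = 3.4 × 240 = 816.0 kN
L_e = K·L = 0.7 × 3.22 = 2.254 m
Required I = P_cr·L_e²/(π²E) = 8.160×10^5 × 2.254² / (π² × 1.15×10^11) = 3.653×10^-6 m⁴
I_req = 3.653×10^6 mm⁴
Rectangle, weak axis: I_min = h·b³/12 with h = 146 mm fixed  ⇒  b = (12I/h)^(1/3) = 67.0 mm

b ≈ 67.0 mm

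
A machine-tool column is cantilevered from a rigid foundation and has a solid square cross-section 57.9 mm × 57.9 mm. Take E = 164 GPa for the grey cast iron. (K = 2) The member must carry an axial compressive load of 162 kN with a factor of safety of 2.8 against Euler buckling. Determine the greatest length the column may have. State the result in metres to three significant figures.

I = a⁴/12 = 57.9⁴/12 = 9.366×10^5 mm⁴
I = 9.366×10^-7 m⁴
Required critical load P_cr = n·P = 2.8 × 162 = 453.6 kN = 4.536×10^5 N
From P_cr = π²EI/(K·L)²:  L = (1/K)·√(π²EI/P_cr) = (1/2)·√(π²×1.64×10^11×9.366×10^-7/4.536×10^5)
L = 0.914 m

L_max ≈ 0.914 m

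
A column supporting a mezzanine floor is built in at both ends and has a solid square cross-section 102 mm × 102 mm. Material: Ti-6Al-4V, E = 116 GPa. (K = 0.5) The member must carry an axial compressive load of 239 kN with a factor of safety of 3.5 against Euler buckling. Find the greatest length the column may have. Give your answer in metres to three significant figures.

L_max ≈ 7.03 m

I = a⁴/12 = 102⁴/12 = 9.020×10^6 mm⁴
I = 9.020×10^-6 m⁴
Required critical load P_cr = n·P = 3.5 × 239 = 836.5 kN = 8.365×10^5 N
From P_cr = π²EI/(K·L)²:  L = (1/K)·√(π²EI/P_cr) = (1/0.5)·√(π²×1.16×10^11×9.020×10^-6/8.365×10^5)
L = 7.03 m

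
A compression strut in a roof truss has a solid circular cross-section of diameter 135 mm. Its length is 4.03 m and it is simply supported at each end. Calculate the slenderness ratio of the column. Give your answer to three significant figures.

λ ≈ 119

I = πd⁴/64 = π×135⁴/64 = 1.630×10^7 mm⁴
A = 1.431×10^4 mm²;  r_min = √(I/A) = √(1.630×10^7/1.431×10^4) = 33.75 mm
L_e = K·L = 1 × 4.03 m = 4.030 m = 4030.0 mm
λ = L_e / r_min = 4030.0 / 33.75 = 119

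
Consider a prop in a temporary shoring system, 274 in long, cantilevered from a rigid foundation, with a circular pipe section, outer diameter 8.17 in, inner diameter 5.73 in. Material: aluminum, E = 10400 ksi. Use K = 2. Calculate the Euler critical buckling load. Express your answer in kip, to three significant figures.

P_cr ≈ 56.7 kip

d_o = 8.17 in, d_i = 5.73 in
I = π(d_o⁴ − d_i⁴)/64 = π(8.17⁴ − 5.730⁴)/64 = 165.8 in⁴
Effective length L_e = K·L = 2 × 274 = 548.0 in
P_cr = π²EI / L_e² = π² × 10400×10³ × 165.8 / 548.0² = 5.667×10^4 lb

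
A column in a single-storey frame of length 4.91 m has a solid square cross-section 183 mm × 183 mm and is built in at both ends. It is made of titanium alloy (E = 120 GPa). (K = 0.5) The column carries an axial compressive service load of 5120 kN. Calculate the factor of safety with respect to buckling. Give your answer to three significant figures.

I = a⁴/12 = 183⁴/12 = 9.346×10^7 mm⁴
I = 9.346×10^7 mm⁴ = 9.346×10^-5 m⁴
Effective length L_e = K·L = 0.5 × 4.91 = 2.455 m
P_cr = π²EI / L_e² = π² × 120×10⁹ × 9.346×10^-5 / 2.455² = 1.837×10^7 N
Factor of safety n = P_cr / P = 18365 / 5120 = 3.59

n ≈ 3.59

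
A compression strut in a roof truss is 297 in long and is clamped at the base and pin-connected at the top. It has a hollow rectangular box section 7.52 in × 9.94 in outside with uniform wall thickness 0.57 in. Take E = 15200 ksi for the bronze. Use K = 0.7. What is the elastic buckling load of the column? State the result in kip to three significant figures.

Inner dimensions: h_i = 9.94 − 2×0.57 = 8.800 in, b_i = 7.52 − 2×0.57 = 6.380 in
Weak-axis I_min = (h_o·b_o³ − h_i·b_i³)/12 with b_o = 7.52, b_i = 6.380 in (shorter outer/inner sides).
I_min = (9.94×7.52³ − 8.800×6.380³)/12 = 161.8 in⁴
Effective length L_e = K·L = 0.7 × 297 = 207.9 in
P_cr = π²EI / L_e² = π² × 15200×10³ × 161.8 / 207.9² = 5.616×10^5 lb

P_cr ≈ 562 kip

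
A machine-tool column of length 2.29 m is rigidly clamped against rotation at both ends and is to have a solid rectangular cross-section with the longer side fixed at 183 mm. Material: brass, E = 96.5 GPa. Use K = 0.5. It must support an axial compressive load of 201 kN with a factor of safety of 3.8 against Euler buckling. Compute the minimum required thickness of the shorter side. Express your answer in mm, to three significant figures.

Required P_cr = n·P = 3.8 × 201 = 763.8 kN
L_e = K·L = 0.5 × 2.29 = 1.145 m
Required I = P_cr·L_e²/(π²E) = 7.638×10^5 × 1.145² / (π² × 9.65×10^10) = 1.051×10^-6 m⁴
I_req = 1.051×10^6 mm⁴
Rectangle, weak axis: I_min = h·b³/12 with h = 183 mm fixed  ⇒  b = (12I/h)^(1/3) = 41.0 mm

b ≈ 41.0 mm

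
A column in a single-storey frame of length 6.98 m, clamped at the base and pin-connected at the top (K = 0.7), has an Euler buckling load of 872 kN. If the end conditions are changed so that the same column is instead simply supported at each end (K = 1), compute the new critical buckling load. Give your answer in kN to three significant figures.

P_cr ≈ 427 kN

P_cr ∝ 1/K², so P_cr,new = P_cr,old × (K_old/K_new)² = 872 × (0.7/1)²
= 872 × 0.4900 = 427 kN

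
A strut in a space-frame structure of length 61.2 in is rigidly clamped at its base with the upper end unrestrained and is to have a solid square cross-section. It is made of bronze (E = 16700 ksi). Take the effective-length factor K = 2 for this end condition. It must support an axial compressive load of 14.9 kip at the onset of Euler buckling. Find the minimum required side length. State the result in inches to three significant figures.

a ≈ 2.01 in

L_e = K·L = 2 × 61.2 = 122.4 in
Required I = P_cr·L_e²/(π²E) = 1.490×10^4 × 122.4² / (π² × 1.67×10^7) = 1.354 in⁴
Solid square: I = a⁴/12  ⇒  a = (12I)^(1/4) = (12×1.354)^(1/4) = 2.01 in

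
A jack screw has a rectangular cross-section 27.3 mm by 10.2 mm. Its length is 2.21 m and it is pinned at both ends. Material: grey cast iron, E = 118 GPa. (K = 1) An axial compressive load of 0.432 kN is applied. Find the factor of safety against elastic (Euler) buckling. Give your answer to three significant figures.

Buckling occurs about the weak axis: I_min = h·b³/12 with b = 10.2 mm (the shorter side).
I_min = 27.3×10.2³/12 = 2.414×10^3 mm⁴
I = 2.414×10^3 mm⁴ = 2.414×10^-9 m⁴
Effective length L_e = K·L = 1 × 2.21 = 2.210 m
P_cr = π²EI / L_e² = π² × 118×10⁹ × 2.414×10^-9 / 2.210² = 575.7 N
Factor of safety n = P_cr / P = 0.57568 / 0.432 = 1.33

n ≈ 1.33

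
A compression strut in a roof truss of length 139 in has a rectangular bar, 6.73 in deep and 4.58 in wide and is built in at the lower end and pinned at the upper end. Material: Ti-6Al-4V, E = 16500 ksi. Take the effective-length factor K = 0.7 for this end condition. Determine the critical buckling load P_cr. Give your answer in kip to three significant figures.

P_cr ≈ 927 kip

Buckling occurs about the weak axis: I_min = h·b³/12 with b = 4.58 in (the shorter side).
I_min = 6.73×4.58³/12 = 53.88 in⁴
Effective length L_e = K·L = 0.7 × 139 = 97.30 in
P_cr = π²EI / L_e² = π² × 16500×10³ × 53.88 / 97.30² = 9.268×10^5 lb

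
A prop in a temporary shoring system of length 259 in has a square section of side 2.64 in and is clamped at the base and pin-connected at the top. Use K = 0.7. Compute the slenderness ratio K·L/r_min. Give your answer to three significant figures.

I = a⁴/12 = 2.64⁴/12 = 4.048 in⁴
A = 6.970 in²;  r_min = √(I/A) = √(4.048/6.970) = 0.7621 in
L_e = K·L = 0.7 × 259 = 181.3 in
λ = L_e / r_min = 181.30 / 0.7621 = 238

λ ≈ 238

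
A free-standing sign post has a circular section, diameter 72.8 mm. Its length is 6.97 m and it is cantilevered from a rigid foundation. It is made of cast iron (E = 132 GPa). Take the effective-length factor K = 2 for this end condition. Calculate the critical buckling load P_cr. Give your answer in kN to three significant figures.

I = πd⁴/64 = π×72.8⁴/64 = 1.379×10^6 mm⁴
I = 1.379×10^6 mm⁴ = 1.379×10^-6 m⁴
Effective length L_e = K·L = 2 × 6.97 = 13.94 m
P_cr = π²EI / L_e² = π² × 132×10⁹ × 1.379×10^-6 / 13.94² = 9.244×10^3 N

P_cr ≈ 9.24 kN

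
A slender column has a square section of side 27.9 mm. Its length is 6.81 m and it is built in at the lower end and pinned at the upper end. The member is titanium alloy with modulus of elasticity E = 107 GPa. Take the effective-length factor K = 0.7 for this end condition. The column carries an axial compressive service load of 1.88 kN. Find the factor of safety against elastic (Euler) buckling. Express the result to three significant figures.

n ≈ 1.25

I = a⁴/12 = 27.9⁴/12 = 5.049×10^4 mm⁴
I = 5.049×10^4 mm⁴ = 5.049×10^-8 m⁴
Effective length L_e = K·L = 0.7 × 6.81 = 4.767 m
P_cr = π²EI / L_e² = π² × 107×10⁹ × 5.049×10^-8 / 4.767² = 2.347×10^3 N
Factor of safety n = P_cr / P = 2.3465 / 1.88 = 1.25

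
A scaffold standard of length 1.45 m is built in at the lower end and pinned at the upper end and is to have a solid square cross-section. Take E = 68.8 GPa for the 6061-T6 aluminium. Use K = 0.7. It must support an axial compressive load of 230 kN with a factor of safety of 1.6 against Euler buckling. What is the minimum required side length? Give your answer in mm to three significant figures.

a ≈ 50.9 mm

Required P_cr = n·P = 1.6 × 230 = 368.0 kN
L_e = K·L = 0.7 × 1.45 = 1.015 m
Required I = P_cr·L_e²/(π²E) = 3.680×10^5 × 1.015² / (π² × 6.88×10^10) = 5.583×10^-7 m⁴
I_req = 5.583×10^5 mm⁴
Solid square: I = a⁴/12  ⇒  a = (12I)^(1/4) = (12×5.583×10^5)^(1/4) = 50.9 mm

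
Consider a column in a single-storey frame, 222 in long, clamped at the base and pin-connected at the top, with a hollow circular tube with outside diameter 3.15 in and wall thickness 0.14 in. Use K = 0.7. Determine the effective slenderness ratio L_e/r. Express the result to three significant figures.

Inner diameter d_i = 3.15 − 2×0.14 = 2.870 in
I = π(d_o⁴ − d_i⁴)/64 = π(3.15⁴ − 2.870⁴)/64 = 1.503 in⁴
A = 1.324 in²;  r_min = √(I/A) = √(1.503/1.324) = 1.065 in
L_e = K·L = 0.7 × 222 = 155.4 in
λ = L_e / r_min = 155.40 / 1.065 = 146

λ ≈ 146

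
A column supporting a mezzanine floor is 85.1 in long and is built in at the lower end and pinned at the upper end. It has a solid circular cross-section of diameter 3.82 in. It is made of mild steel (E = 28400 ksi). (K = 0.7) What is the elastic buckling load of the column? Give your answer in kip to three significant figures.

P_cr ≈ 826 kip

I = πd⁴/64 = π×3.82⁴/64 = 10.45 in⁴
Effective length L_e = K·L = 0.7 × 85.1 = 59.57 in
P_cr = π²EI / L_e² = π² × 28400×10³ × 10.45 / 59.57² = 8.256×10^5 lb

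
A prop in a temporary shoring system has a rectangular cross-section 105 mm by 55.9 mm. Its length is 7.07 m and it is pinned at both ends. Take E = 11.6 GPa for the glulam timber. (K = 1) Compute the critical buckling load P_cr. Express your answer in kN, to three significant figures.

P_cr ≈ 3.50 kN

Buckling occurs about the weak axis: I_min = h·b³/12 with b = 55.9 mm (the shorter side).
I_min = 105×55.9³/12 = 1.528×10^6 mm⁴
I = 1.528×10^6 mm⁴ = 1.528×10^-6 m⁴
Effective length L_e = K·L = 1 × 7.07 = 7.070 m
P_cr = π²EI / L_e² = π² × 11.6×10⁹ × 1.528×10^-6 / 7.070² = 3.501×10^3 N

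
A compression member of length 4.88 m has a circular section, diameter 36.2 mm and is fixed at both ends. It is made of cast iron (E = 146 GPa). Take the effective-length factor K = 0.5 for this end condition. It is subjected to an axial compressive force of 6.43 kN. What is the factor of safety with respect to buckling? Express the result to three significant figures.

I = πd⁴/64 = π×36.2⁴/64 = 8.430×10^4 mm⁴
I = 8.430×10^4 mm⁴ = 8.430×10^-8 m⁴
Effective length L_e = K·L = 0.5 × 4.88 = 2.440 m
P_cr = π²EI / L_e² = π² × 146×10⁹ × 8.430×10^-8 / 2.440² = 2.040×10^4 N
Factor of safety n = P_cr / P = 20.402 / 6.43 = 3.17

n ≈ 3.17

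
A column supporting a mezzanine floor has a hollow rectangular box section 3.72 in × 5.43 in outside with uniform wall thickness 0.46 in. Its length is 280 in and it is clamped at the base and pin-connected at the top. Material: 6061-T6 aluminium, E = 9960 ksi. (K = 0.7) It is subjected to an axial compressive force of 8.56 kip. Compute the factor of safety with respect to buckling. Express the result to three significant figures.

n ≈ 4.50

Inner dimensions: h_i = 5.43 − 2×0.46 = 4.510 in, b_i = 3.72 − 2×0.46 = 2.800 in
Weak-axis I_min = (h_o·b_o³ − h_i·b_i³)/12 with b_o = 3.72, b_i = 2.800 in (shorter outer/inner sides).
I_min = (5.43×3.72³ − 4.510×2.800³)/12 = 15.04 in⁴
Effective length L_e = K·L = 0.7 × 280 = 196.0 in
P_cr = π²EI / L_e² = π² × 9960×10³ × 15.04 / 196.0² = 3.850×10^4 lb
Factor of safety n = P_cr / P = 38.495 / 8.56 = 4.50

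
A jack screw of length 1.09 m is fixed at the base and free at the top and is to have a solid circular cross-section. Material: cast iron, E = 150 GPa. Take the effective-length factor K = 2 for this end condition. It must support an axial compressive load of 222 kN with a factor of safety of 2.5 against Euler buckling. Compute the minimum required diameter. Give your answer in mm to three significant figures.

d ≈ 77.6 mm

Required P_cr = n·P = 2.5 × 222 = 555.0 kN
L_e = K·L = 2 × 1.09 = 2.180 m
Required I = P_cr·L_e²/(π²E) = 5.550×10^5 × 2.180² / (π² × 1.50×10^11) = 1.782×10^-6 m⁴
I_req = 1.782×10^6 mm⁴
Solid circle: I = πd⁴/64  ⇒  d = (64I/π)^(1/4) = (64×1.782×10^6/π)^(1/4) = 77.6 mm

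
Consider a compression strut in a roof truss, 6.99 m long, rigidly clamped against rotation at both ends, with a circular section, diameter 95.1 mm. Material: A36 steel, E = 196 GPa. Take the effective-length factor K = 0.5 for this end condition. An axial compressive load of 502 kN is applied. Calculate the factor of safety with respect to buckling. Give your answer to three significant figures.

I = πd⁴/64 = π×95.1⁴/64 = 4.015×10^6 mm⁴
I = 4.015×10^6 mm⁴ = 4.015×10^-6 m⁴
Effective length L_e = K·L = 0.5 × 6.99 = 3.495 m
P_cr = π²EI / L_e² = π² × 196×10⁹ × 4.015×10^-6 / 3.495² = 6.358×10^5 N
Factor of safety n = P_cr / P = 635.85 / 502 = 1.27

n ≈ 1.27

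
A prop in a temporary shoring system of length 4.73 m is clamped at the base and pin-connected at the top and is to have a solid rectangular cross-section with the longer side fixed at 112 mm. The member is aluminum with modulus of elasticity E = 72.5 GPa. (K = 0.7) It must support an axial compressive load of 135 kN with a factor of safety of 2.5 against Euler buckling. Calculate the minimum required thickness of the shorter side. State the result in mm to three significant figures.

b ≈ 82.1 mm

Required P_cr = n·P = 2.5 × 135 = 337.5 kN
L_e = K·L = 0.7 × 4.73 = 3.311 m
Required I = P_cr·L_e²/(π²E) = 3.375×10^5 × 3.311² / (π² × 7.25×10^10) = 5.171×10^-6 m⁴
I_req = 5.171×10^6 mm⁴
Rectangle, weak axis: I_min = h·b³/12 with h = 112 mm fixed  ⇒  b = (12I/h)^(1/3) = 82.1 mm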